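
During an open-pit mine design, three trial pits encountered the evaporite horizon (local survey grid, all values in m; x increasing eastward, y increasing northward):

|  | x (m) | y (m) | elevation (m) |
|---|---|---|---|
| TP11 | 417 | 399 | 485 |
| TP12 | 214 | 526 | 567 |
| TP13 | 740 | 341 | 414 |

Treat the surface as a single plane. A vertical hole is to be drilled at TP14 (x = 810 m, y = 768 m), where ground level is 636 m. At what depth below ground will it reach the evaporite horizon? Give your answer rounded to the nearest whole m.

56 m

Two edge vectors: TP11→TP12 = (-203, 127, 82), TP11→TP13 = (323, -58, -71).
Normal n = (TP11→TP12) × (TP11→TP13) = (-4261, 12073, -29247).
So ∂z/∂x = −n_x/n_z = −0.14569 and ∂z/∂y = −n_y/n_z = 0.41279.
Intercept c from TP11: 485 + 60.75 − 164.70 = 381.05.
At (810, 768): z_contact = −118.0 + 317.0 + 381.05 = 580.1 m.
Depth below ground = 636 − 580.1 = 56 m.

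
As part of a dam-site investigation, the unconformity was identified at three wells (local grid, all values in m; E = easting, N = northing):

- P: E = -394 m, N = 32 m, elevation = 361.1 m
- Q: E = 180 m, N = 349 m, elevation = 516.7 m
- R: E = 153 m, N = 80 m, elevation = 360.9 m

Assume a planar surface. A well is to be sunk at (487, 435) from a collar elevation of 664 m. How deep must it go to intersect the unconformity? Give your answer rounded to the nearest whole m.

Let the plane be z = a·E + b·N + c.
Q−P: 574a + 317b = 155.6;  R−P: 547a + 48b = −0.2.
Solving gives a = −0.05164, b = 0.58437.
Then c = 361.1 − a·-394 − b·32 = 322.05.
At (487, 435): z_contact = −25.2 + 254.2 + 322.05 = 551.1 m.
Depth below ground = 664 − 551.1 = 113 m.

113 m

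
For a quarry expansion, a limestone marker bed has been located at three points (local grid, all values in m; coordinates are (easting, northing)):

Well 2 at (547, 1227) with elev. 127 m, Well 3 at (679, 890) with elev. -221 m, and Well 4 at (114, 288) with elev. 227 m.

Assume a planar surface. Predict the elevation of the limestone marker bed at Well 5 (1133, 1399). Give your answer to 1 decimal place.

-568.1 m

Two edge vectors: Well 2→Well 3 = (132, -337, -348), Well 2→Well 4 = (-433, -939, 100).
Normal n = (Well 2→Well 3) × (Well 2→Well 4) = (-360472, 137484, -269869).
So ∂z/∂E = −n_x/n_z = −1.335730 and ∂z/∂N = −n_y/n_z = 0.509447.
Intercept c from Well 2: 127 + 730.64 − 625.09 = 232.55.
At (1133, 1399): z = −1513.4 + 712.7 + 232.55 = -568.1 m.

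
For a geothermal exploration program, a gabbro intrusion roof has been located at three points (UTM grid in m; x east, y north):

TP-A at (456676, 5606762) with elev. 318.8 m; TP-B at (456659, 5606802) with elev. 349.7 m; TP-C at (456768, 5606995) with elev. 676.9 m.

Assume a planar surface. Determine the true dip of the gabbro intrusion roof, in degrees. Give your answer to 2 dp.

56.22°

Let the plane be z = a·x + b·y + c.
TP-B−TP-A: −17a + 40b = 30.9;  TP-C−TP-A: 92a + 233b = 358.1.
Solving gives a = 0.93238, b = 1.16876.
Gradient magnitude |∇z| = √(a² + b²) = √(0.86933 + 1.36600) = 1.49510.
True dip = arctan(1.49510) = 56.22°, dipping toward SW (azimuth ≈ 219°).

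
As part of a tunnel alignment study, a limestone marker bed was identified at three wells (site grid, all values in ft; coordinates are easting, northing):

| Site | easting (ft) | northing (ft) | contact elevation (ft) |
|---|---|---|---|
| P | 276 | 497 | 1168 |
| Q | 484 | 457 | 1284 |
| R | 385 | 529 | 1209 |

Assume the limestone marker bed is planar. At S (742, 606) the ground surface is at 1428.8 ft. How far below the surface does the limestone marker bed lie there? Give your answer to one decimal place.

Let the plane be z = a·easting + b·northing + c.
Q−P: 208a − 40b = 116;  R−P: 109a + 32b = 41.
Solving gives a = 0.48584, b = −0.37364.
Then c = 1168 − a·276 − b·497 = 1219.61.
At (742, 606): z_contact = 360.49 − 226.42 + 1219.61 = 1353.67 ft.
Depth below ground = 1428.8 − 1353.67 = 75.1 ft.

75.1 ft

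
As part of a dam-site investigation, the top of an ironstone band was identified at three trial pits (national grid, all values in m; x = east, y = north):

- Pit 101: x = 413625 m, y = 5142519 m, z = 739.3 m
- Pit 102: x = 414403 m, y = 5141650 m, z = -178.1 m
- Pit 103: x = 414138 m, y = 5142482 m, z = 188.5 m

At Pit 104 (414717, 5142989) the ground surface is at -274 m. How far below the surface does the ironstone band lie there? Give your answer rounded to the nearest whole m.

104 m

Let the plane be z = a·x + b·y + c.
Pit 102−Pit 101: 778a − 869b = −917.4;  Pit 103−Pit 101: 513a − 37b = −550.8.
Solving gives a = −1.06640209, b = 0.10096568.
Then c = 739.3 − a·413625 − b·5142519 = −77388.08.
At (414717, 5142989): z_contact = −442255.1 + 519265.4 − 77388.08 = -377.8 m.
Depth below ground = -274 − (-377.8) = 104 m.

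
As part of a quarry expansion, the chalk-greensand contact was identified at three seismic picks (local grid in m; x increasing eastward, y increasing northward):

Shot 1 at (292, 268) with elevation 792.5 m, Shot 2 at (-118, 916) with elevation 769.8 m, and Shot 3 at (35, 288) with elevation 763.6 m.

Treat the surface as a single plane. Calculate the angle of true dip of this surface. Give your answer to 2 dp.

Two edge vectors: Shot 1→Shot 2 = (-410, 648, -22.7), Shot 1→Shot 3 = (-257, 20, -28.9).
Normal n = (Shot 1→Shot 2) × (Shot 1→Shot 3) = (-18273.2, -6015.1, 158336).
So ∂z/∂x = −n_x/n_z = 0.11541 and ∂z/∂y = −n_y/n_z = 0.03799.
Gradient magnitude |∇z| = √(a² + b²) = √(0.01332 + 0.00144) = 0.12150.
True dip = arctan(0.12150) = 6.93°, dipping toward WSW (azimuth ≈ 252°).

6.93°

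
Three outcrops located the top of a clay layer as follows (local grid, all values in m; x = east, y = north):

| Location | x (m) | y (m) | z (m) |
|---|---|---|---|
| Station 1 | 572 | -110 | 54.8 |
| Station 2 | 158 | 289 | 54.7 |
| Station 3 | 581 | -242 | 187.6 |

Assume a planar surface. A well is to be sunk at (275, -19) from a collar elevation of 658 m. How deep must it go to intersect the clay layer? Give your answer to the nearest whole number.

Let the plane be z = a·x + b·y + c.
Station 2−Station 1: −414a + 399b = −0.1;  Station 3−Station 1: 9a − 132b = 132.8.
Solving gives a = −1.03755, b = −1.07680.
Then c = 54.8 − a·572 − b·-110 = 529.83.
At (275, -19): z_contact = −285.3 + 20.5 + 529.83 = 265.0 m.
Depth below ground = 658 − 265.0 = 393 m.

393 m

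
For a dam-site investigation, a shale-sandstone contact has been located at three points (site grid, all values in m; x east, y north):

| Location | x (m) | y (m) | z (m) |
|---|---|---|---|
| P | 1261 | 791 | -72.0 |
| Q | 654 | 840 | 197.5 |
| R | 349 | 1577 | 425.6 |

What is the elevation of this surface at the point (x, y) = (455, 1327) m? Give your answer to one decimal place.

347.1 m

Let the plane be z = a·x + b·y + c.
Q−P: −607a + 49b = 269.5;  R−P: −912a + 786b = 497.6.
Solving gives a = −0.433484, b = 0.130105.
Then c = -72 − a·1261 − b·791 = 371.71.
At (455, 1327): z = −197.2 + 172.6 + 371.71 = 347.1 m.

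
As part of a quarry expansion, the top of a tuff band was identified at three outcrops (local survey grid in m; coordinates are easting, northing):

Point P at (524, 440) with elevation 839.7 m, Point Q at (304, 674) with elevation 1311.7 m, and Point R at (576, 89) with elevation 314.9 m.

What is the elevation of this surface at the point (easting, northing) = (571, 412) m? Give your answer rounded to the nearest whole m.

Let the plane be z = a·easting + b·northing + c.
Point Q−Point P: −220a + 234b = 472;  Point R−Point P: 52a − 351b = −524.8.
Solving gives a = −0.65899, b = 1.39753.
Then c = 839.7 − a·524 − b·440 = 570.10.
At (571, 412): z = −376.3 + 575.8 + 570.10 = 769.6 m.

770 m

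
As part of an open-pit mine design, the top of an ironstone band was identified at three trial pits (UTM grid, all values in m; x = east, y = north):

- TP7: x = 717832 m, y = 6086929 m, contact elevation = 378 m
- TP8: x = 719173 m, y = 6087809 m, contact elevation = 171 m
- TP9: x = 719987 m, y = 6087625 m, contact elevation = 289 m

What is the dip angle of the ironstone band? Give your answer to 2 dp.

19.09°

Two edge vectors: TP7→TP8 = (1341, 880, -207), TP7→TP9 = (2155, 696, -89).
Normal n = (TP7→TP8) × (TP7→TP9) = (65752, -326736, -963064).
So ∂z/∂x = −n_x/n_z = 0.06827 and ∂z/∂y = −n_y/n_z = −0.33927.
Gradient magnitude |∇z| = √(a² + b²) = √(0.00466 + 0.11510) = 0.34607.
True dip = arctan(0.34607) = 19.09°, dipping toward NNW (azimuth ≈ 349°).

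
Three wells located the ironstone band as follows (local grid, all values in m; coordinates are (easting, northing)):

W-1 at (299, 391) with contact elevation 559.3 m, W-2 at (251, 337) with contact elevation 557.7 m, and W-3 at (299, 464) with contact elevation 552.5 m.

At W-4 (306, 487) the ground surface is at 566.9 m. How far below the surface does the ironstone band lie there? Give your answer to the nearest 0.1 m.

Two edge vectors: W-1→W-2 = (-48, -54, -1.6), W-1→W-3 = (0, 73, -6.8).
Normal n = (W-1→W-2) × (W-1→W-3) = (484, -326.4, -3504).
So ∂z/∂E = −n_x/n_z = 0.13813 and ∂z/∂N = −n_y/n_z = −0.09315.
Intercept c from W-1: 559.3 − 41.30 + 36.42 = 554.42.
At (306, 487): z_contact = 42.27 − 45.36 + 554.42 = 551.32 m.
Depth below ground = 566.9 − 551.32 = 15.6 m.

15.6 m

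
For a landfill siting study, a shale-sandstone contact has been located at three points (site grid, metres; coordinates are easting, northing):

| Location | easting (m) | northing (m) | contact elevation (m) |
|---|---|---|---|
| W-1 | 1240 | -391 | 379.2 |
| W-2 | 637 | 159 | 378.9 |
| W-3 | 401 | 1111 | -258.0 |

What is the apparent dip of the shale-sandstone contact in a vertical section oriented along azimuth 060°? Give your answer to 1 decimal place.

48.1°

Two edge vectors: W-1→W-2 = (-603, 550, -0.3), W-1→W-3 = (-839, 1502, -637.2).
Normal n = (W-1→W-2) × (W-1→W-3) = (-350009.4, -383979.9, -444256).
So ∂z/∂easting = −n_x/n_z = −0.78786 and ∂z/∂northing = −n_y/n_z = −0.86432.
Unit vector along 060° is (sin 60°, cos 60°) = (0.8660, 0.5000).
Slope in that direction = a·(0.8660) + b·(0.5000) = −1.11446.
Apparent dip = arctan|1.11446| = 48.1° (true dip is 49.5°, so apparent ≤ true as expected).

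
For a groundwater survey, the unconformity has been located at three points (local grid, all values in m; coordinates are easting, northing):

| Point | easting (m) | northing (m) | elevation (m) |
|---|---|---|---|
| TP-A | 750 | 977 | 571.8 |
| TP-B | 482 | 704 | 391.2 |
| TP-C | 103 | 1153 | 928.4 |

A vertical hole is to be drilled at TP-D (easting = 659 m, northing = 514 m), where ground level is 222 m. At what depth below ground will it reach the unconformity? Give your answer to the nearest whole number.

Let the plane be z = a·easting + b·northing + c.
TP-B−TP-A: −268a − 273b = −180.6;  TP-C−TP-A: −647a + 176b = 356.6.
Solving gives a = −0.29297, b = 0.94914.
Then c = 571.8 − a·750 − b·977 = −135.78.
At (659, 514): z_contact = −193.1 + 487.9 − 135.78 = 159.0 m.
Depth below ground = 222 − 159.0 = 63 m.

63 m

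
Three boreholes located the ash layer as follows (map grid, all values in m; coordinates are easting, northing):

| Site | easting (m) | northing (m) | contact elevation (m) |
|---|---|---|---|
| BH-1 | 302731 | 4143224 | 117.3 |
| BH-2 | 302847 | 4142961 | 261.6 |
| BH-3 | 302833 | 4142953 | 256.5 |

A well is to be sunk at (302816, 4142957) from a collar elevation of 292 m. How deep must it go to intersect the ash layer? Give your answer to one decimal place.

45.9 m

Two edge vectors: BH-1→BH-2 = (116, -263, 144.3), BH-1→BH-3 = (102, -271, 139.2).
Normal n = (BH-1→BH-2) × (BH-1→BH-3) = (2495.7, -1428.6, -4610).
So ∂z/∂easting = −n_x/n_z = 0.541366594 and ∂z/∂northing = −n_y/n_z = −0.309891540.
Intercept c from BH-1: 117.3 − 163888.45 + 1283950.07 = 1120178.92.
At (302816, 4142957): z_contact = 163934.47 − 1283867.33 + 1120178.92 = 246.06 m.
Depth below ground = 292 − 246.06 = 45.9 m.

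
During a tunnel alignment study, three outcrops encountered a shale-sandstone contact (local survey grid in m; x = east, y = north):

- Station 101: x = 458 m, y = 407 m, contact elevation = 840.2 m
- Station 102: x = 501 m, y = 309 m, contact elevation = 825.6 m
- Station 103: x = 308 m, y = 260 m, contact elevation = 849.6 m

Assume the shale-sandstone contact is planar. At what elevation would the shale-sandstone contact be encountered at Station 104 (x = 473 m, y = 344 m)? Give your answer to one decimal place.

832.7 m

Let the plane be z = a·x + b·y + c.
Station 102−Station 101: 43a − 98b = −14.6;  Station 103−Station 101: −150a − 147b = 9.4.
Solving gives a = −0.14592, b = 0.08495.
Then c = 840.2 − a·458 − b·407 = 872.46.
At (473, 344): z = −69.0 + 29.2 + 872.46 = 832.7 m.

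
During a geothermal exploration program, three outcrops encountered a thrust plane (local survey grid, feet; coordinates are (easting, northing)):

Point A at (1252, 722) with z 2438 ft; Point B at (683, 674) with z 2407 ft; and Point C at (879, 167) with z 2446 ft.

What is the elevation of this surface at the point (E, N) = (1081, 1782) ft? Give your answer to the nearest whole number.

Let the plane be z = a·E + b·N + c.
Point B−Point A: −569a − 48b = −31;  Point C−Point A: −373a − 555b = 8.
Solving gives a = 0.05905, b = −0.05410.
Then c = 2438 − a·1252 − b·722 = 2403.13.
At (1081, 1782): z = 63.8 − 96.4 + 2403.13 = 2370.6 ft.

2371 ft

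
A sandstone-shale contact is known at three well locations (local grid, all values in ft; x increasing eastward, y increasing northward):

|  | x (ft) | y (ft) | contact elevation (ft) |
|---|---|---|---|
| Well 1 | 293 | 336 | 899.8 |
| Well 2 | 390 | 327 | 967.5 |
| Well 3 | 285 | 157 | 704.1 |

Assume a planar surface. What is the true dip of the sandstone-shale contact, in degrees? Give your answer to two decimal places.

52.93°

Two edge vectors: Well 1→Well 2 = (97, -9, 67.7), Well 1→Well 3 = (-8, -179, -195.7).
Normal n = (Well 1→Well 2) × (Well 1→Well 3) = (13879.6, 18441.3, -17435).
So ∂z/∂x = −n_x/n_z = 0.79608 and ∂z/∂y = −n_y/n_z = 1.05772.
Gradient magnitude |∇z| = √(a² + b²) = √(0.63374 + 1.11877) = 1.32382.
True dip = arctan(1.32382) = 52.93°, dipping toward SW (azimuth ≈ 217°).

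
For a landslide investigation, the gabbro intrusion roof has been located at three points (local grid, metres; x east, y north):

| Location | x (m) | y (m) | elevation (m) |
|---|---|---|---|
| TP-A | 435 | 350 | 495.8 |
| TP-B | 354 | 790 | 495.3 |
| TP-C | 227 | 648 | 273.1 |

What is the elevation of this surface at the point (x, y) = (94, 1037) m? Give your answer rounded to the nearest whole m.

184 m

Two edge vectors: TP-A→TP-B = (-81, 440, -0.5), TP-A→TP-C = (-208, 298, -222.7).
Normal n = (TP-A→TP-B) × (TP-A→TP-C) = (-97839, -17934.7, 67382).
So ∂z/∂x = −n_x/n_z = 1.45200 and ∂z/∂y = −n_y/n_z = 0.26616.
Intercept c from TP-A: 495.8 − 631.62 − 93.16 = −228.98.
At (94, 1037): z = 136.5 + 276.0 − 228.98 = 183.5 m.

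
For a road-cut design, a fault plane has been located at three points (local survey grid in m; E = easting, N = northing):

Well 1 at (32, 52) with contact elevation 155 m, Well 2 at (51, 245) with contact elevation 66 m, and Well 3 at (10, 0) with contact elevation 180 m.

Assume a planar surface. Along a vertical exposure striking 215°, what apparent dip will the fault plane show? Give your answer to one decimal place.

22.2°

Two edge vectors: Well 1→Well 2 = (19, 193, -89), Well 1→Well 3 = (-22, -52, 25).
Normal n = (Well 1→Well 2) × (Well 1→Well 3) = (197, 1483, 3258).
So ∂z/∂E = −n_x/n_z = −0.06047 and ∂z/∂N = −n_y/n_z = −0.45519.
Unit vector along 215° is (sin 215°, cos 215°) = (-0.5736, -0.8192).
Slope in that direction = a·(-0.5736) + b·(-0.8192) = 0.40755.
Apparent dip = arctan|0.40755| = 22.2° (true dip is 24.7°, so apparent ≤ true as expected).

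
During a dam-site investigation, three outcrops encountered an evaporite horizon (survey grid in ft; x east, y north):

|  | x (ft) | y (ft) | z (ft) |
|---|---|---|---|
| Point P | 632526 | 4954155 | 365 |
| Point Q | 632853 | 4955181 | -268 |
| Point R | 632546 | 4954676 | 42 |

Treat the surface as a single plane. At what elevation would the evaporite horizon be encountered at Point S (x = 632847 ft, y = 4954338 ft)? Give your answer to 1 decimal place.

254.9 ft

Let the plane be z = a·x + b·y + c.
Point Q−Point P: 327a + 1026b = −633;  Point R−Point P: 20a + 521b = −323.
Solving gives a = 0.010710925, b = −0.620372780.
Then c = 365 − a·632526 − b·4954155 = 3067012.97.
At (632847, 4954338): z = 6778.4 − 3073536.4 + 3067012.97 = 254.9 ft.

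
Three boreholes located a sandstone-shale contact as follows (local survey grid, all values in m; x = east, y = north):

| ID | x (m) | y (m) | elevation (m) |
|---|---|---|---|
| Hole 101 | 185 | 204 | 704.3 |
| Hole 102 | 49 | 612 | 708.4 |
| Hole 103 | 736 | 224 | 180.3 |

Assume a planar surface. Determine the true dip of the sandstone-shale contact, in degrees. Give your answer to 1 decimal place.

44.6°

Let the plane be z = a·x + b·y + c.
Hole 102−Hole 101: −136a + 408b = 4.1;  Hole 103−Hole 101: 551a + 20b = −524.
Solving gives a = −0.93999, b = −0.30328.
Gradient magnitude |∇z| = √(a² + b²) = √(0.88358 + 0.09198) = 0.98770.
True dip = arctan(0.98770) = 44.6°, dipping toward ENE (azimuth ≈ 072°).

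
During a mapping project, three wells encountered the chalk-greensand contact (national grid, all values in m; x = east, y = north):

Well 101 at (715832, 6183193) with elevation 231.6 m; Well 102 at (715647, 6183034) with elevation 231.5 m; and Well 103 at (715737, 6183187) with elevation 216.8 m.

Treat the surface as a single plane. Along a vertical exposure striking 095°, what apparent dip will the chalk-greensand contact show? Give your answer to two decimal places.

10.45°

Two edge vectors: Well 101→Well 102 = (-185, -159, -0.1), Well 101→Well 103 = (-95, -6, -14.8).
Normal n = (Well 101→Well 102) × (Well 101→Well 103) = (2352.6, -2728.5, -13995).
So ∂z/∂x = −n_x/n_z = 0.16810 and ∂z/∂y = −n_y/n_z = −0.19496.
Unit vector along 095° is (sin 95°, cos 95°) = (0.9962, -0.0872).
Slope in that direction = a·(0.9962) + b·(-0.0872) = 0.18446.
Apparent dip = arctan|0.18446| = 10.45° (true dip is 14.4°, so apparent ≤ true as expected).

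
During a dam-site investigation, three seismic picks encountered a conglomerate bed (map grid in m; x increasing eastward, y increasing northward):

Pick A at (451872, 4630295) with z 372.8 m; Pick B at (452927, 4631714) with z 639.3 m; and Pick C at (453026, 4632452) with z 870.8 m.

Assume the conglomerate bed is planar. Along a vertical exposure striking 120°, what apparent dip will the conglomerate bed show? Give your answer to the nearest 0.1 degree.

Let the plane be z = a·x + b·y + c.
Pick B−Pick A: 1055a + 1419b = 266.5;  Pick C−Pick A: 1154a + 2157b = 498.
Solving gives a = −0.20658, b = 0.34140.
Unit vector along 120° is (sin 120°, cos 120°) = (0.8660, -0.5000).
Slope in that direction = a·(0.8660) + b·(-0.5000) = −0.34960.
Apparent dip = arctan|0.34960| = 19.3° (true dip is 21.8°, so apparent ≤ true as expected).

19.3°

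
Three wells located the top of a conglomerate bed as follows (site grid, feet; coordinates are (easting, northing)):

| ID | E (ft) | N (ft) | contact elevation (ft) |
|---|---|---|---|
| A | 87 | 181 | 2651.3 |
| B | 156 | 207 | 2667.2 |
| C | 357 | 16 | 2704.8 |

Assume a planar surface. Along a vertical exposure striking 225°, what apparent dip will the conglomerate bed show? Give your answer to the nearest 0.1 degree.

10.1°

Let the plane be z = a·E + b·N + c.
B−A: 69a + 26b = 15.9;  C−A: 270a − 165b = 53.5.
Solving gives a = 0.21812, b = 0.03268.
Unit vector along 225° is (sin 225°, cos 225°) = (-0.7071, -0.7071).
Slope in that direction = a·(-0.7071) + b·(-0.7071) = −0.17734.
Apparent dip = arctan|0.17734| = 10.1° (true dip is 12.4°, so apparent ≤ true as expected).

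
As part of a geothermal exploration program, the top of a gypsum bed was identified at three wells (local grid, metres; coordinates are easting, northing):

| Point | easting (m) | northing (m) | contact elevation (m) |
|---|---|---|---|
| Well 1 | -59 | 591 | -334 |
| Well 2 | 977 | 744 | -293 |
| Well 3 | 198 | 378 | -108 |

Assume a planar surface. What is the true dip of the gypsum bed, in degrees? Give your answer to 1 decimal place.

41.2°

Let the plane be z = a·easting + b·northing + c.
Well 2−Well 1: 1036a + 153b = 41;  Well 3−Well 1: 257a − 213b = 226.
Solving gives a = 0.16659, b = −0.86003.
Gradient magnitude |∇z| = √(a² + b²) = √(0.02775 + 0.73966) = 0.87602.
True dip = arctan(0.87602) = 41.2°, dipping toward N (azimuth ≈ 349°).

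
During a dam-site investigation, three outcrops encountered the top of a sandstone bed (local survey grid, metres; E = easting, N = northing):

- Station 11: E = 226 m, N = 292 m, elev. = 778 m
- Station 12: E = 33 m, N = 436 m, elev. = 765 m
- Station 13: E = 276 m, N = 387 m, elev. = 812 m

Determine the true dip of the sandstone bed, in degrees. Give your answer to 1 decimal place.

18.4°

Two edge vectors: Station 11→Station 12 = (-193, 144, -13), Station 11→Station 13 = (50, 95, 34).
Normal n = (Station 11→Station 12) × (Station 11→Station 13) = (6131, 5912, -25535).
So ∂z/∂E = −n_x/n_z = 0.24010 and ∂z/∂N = −n_y/n_z = 0.23153.
Gradient magnitude |∇z| = √(a² + b²) = √(0.05765 + 0.05360) = 0.33355.
True dip = arctan(0.33355) = 18.4°, dipping toward SW (azimuth ≈ 226°).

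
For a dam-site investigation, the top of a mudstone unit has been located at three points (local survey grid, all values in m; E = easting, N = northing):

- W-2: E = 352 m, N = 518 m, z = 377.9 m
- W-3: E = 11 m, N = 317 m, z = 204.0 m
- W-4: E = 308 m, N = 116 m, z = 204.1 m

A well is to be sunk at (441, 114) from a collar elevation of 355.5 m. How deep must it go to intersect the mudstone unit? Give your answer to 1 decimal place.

115.9 m

Two edge vectors: W-2→W-3 = (-341, -201, -173.9), W-2→W-4 = (-44, -402, -173.8).
Normal n = (W-2→W-3) × (W-2→W-4) = (-34974, -51614.2, 128238).
So ∂z/∂E = −n_x/n_z = 0.27273 and ∂z/∂N = −n_y/n_z = 0.40249.
Intercept c from W-2: 377.9 − 96.00 − 208.49 = 73.41.
At (441, 114): z_contact = 120.27 + 45.88 + 73.41 = 239.57 m.
Depth below ground = 355.5 − 239.57 = 115.9 m.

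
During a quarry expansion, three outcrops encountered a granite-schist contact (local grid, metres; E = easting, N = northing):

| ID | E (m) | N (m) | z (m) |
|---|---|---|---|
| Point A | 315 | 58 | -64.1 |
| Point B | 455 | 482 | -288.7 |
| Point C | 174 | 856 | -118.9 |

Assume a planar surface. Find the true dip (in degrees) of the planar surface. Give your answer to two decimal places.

43.17°

Let the plane be z = a·E + b·N + c.
Point B−Point A: 140a + 424b = −224.6;  Point C−Point A: −141a + 798b = −54.8.
Solving gives a = −0.90957, b = −0.22939.
Gradient magnitude |∇z| = √(a² + b²) = √(0.82733 + 0.05262) = 0.93805.
True dip = arctan(0.93805) = 43.17°, dipping toward ENE (azimuth ≈ 076°).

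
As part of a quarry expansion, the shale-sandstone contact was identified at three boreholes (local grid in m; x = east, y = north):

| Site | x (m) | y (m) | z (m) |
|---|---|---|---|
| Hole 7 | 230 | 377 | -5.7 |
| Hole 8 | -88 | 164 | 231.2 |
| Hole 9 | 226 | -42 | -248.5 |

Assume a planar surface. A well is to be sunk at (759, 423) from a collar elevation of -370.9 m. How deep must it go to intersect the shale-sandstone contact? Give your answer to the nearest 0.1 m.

Let the plane be z = a·x + b·y + c.
Hole 8−Hole 7: −318a − 213b = 236.9;  Hole 9−Hole 7: −4a − 419b = −242.8.
Solving gives a = −1.14040, b = 0.59036.
Then c = -5.7 − a·230 − b·377 = 34.03.
At (759, 423): z_contact = −865.56 + 249.72 + 34.03 = -581.81 m.
Depth below ground = -370.9 − (-581.81) = 210.9 m.

210.9 m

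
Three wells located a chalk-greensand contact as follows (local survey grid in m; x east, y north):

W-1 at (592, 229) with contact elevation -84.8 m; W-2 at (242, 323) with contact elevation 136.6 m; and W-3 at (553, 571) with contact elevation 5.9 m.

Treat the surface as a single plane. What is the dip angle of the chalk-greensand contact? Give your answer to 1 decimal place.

31.5°

Let the plane be z = a·x + b·y + c.
W-2−W-1: −350a + 94b = 221.4;  W-3−W-1: −39a + 342b = 90.7.
Solving gives a = −0.57908, b = 0.19917.
Gradient magnitude |∇z| = √(a² + b²) = √(0.33533 + 0.03967) = 0.61237.
True dip = arctan(0.61237) = 31.5°, dipping toward ESE (azimuth ≈ 109°).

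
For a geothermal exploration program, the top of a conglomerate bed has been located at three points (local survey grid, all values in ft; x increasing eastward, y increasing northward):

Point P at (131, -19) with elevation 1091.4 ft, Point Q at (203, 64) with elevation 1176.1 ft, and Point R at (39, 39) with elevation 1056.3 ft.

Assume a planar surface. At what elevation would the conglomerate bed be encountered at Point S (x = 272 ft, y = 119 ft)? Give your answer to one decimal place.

Two edge vectors: Point P→Point Q = (72, 83, 84.7), Point P→Point R = (-92, 58, -35.1).
Normal n = (Point P→Point Q) × (Point P→Point R) = (-7825.9, -5265.2, 11812).
So ∂z/∂x = −n_x/n_z = 0.66254 and ∂z/∂y = −n_y/n_z = 0.44575.
Intercept c from Point P: 1091.4 − 86.79 + 8.47 = 1013.08.
At (272, 119): z = 180.2 + 53.0 + 1013.08 = 1246.3 ft.

1246.3 ft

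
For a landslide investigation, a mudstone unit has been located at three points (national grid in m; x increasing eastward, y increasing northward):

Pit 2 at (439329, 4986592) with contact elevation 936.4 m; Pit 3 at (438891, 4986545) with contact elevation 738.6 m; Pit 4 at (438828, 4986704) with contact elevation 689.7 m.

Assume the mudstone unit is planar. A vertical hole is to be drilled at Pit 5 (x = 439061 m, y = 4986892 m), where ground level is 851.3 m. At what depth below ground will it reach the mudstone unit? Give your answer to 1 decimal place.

76.5 m

Two edge vectors: Pit 2→Pit 3 = (-438, -47, -197.8), Pit 2→Pit 4 = (-501, 112, -246.7).
Normal n = (Pit 2→Pit 3) × (Pit 2→Pit 4) = (33748.5, -8956.8, -72603).
So ∂z/∂x = −n_x/n_z = 0.464836164 and ∂z/∂y = −n_y/n_z = −0.123366803.
Intercept c from Pit 2: 936.4 − 204216.01 + 615179.91 = 411900.31.
At (439061, 4986892): z_contact = 204091.43 − 615216.92 + 411900.31 = 774.81 m.
Depth below ground = 851.3 − 774.81 = 76.5 m.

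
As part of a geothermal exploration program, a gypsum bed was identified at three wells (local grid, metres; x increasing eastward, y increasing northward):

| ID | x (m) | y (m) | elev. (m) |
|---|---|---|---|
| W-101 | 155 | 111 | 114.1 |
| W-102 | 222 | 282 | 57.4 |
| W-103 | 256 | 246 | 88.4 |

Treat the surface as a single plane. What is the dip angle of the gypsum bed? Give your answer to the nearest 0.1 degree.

Two edge vectors: W-101→W-102 = (67, 171, -56.7), W-101→W-103 = (101, 135, -25.7).
Normal n = (W-101→W-102) × (W-101→W-103) = (3259.8, -4004.8, -8226).
So ∂z/∂x = −n_x/n_z = 0.39628 and ∂z/∂y = −n_y/n_z = −0.48685.
Gradient magnitude |∇z| = √(a² + b²) = √(0.15704 + 0.23702) = 0.62774.
True dip = arctan(0.62774) = 32.1°, dipping toward NW (azimuth ≈ 321°).

32.1°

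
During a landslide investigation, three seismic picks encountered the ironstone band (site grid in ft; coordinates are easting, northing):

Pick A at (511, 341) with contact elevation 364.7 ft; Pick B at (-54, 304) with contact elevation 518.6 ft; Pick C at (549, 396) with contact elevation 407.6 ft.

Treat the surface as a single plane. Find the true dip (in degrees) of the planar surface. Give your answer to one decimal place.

Let the plane be z = a·easting + b·northing + c.
Pick B−Pick A: −565a − 37b = 153.9;  Pick C−Pick A: 38a + 55b = 42.9.
Solving gives a = −0.33880, b = 1.01408.
Gradient magnitude |∇z| = √(a² + b²) = √(0.11478 + 1.02836) = 1.06918.
True dip = arctan(1.06918) = 46.9°, dipping toward SSE (azimuth ≈ 162°).

46.9°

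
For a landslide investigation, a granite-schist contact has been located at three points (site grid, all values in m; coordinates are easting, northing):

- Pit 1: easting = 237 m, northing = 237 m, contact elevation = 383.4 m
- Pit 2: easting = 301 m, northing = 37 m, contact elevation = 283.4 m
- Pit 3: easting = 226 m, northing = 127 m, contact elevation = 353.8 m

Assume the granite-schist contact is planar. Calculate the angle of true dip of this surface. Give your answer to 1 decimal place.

32.5°

Let the plane be z = a·easting + b·northing + c.
Pit 2−Pit 1: 64a − 200b = −100;  Pit 3−Pit 1: −11a − 110b = −29.6.
Solving gives a = −0.54978, b = 0.32407.
Gradient magnitude |∇z| = √(a² + b²) = √(0.30226 + 0.10502) = 0.63819.
True dip = arctan(0.63819) = 32.5°, dipping toward ESE (azimuth ≈ 121°).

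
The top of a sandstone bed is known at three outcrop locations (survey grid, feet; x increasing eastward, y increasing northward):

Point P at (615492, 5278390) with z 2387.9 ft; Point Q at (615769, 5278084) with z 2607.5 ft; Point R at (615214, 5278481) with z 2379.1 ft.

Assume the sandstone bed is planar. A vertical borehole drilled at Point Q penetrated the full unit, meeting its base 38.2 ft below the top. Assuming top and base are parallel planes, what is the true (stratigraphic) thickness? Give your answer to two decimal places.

Two edge vectors: Point P→Point Q = (277, -306, 219.6), Point P→Point R = (-278, 91, -8.8).
Normal n = (Point P→Point Q) × (Point P→Point R) = (-17290.8, -58611.2, -59861).
So ∂z/∂x = −n_x/n_z = −0.28885 and ∂z/∂y = −n_y/n_z = −0.97912.
|∇z| = √(a²+b²) = 1.02084, so dip δ = arctan(1.02084) = 45.59°.
True thickness = vertical thickness × cos δ = 38.2 × cos 45.59° = 26.73 ft.

26.73 ft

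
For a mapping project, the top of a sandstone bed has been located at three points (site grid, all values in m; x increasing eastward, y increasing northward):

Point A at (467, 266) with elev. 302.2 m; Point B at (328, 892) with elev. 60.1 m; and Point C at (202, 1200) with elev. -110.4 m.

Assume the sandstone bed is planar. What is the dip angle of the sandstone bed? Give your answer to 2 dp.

42.35°

Two edge vectors: Point A→Point B = (-139, 626, -242.1), Point A→Point C = (-265, 934, -412.6).
Normal n = (Point A→Point B) × (Point A→Point C) = (-32166.2, 6805.1, 36064).
So ∂z/∂x = −n_x/n_z = 0.89192 and ∂z/∂y = −n_y/n_z = −0.18870.
Gradient magnitude |∇z| = √(a² + b²) = √(0.79552 + 0.03561) = 0.91166.
True dip = arctan(0.91166) = 42.35°, dipping toward WNW (azimuth ≈ 282°).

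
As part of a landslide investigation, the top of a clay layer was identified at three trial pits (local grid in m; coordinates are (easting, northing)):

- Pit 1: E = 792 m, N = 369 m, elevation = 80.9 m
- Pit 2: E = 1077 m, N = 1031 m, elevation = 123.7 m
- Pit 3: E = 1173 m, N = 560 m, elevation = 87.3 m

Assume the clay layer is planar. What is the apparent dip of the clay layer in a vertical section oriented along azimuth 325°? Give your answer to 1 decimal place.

4.1°

Let the plane be z = a·E + b·N + c.
Pit 2−Pit 1: 285a + 662b = 42.8;  Pit 3−Pit 1: 381a + 191b = 6.4.
Solving gives a = −0.01991, b = 0.07322.
Unit vector along 325° is (sin 325°, cos 325°) = (-0.5736, 0.8192).
Slope in that direction = a·(-0.5736) + b·(0.8192) = 0.07140.
Apparent dip = arctan|0.07140| = 4.1° (true dip is 4.3°, so apparent ≤ true as expected).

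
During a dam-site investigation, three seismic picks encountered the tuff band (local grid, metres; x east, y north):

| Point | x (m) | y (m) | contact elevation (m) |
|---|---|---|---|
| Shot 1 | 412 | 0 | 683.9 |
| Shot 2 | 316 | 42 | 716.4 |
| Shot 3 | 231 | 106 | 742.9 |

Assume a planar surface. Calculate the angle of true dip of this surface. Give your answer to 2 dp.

Let the plane be z = a·x + b·y + c.
Shot 2−Shot 1: −96a + 42b = 32.5;  Shot 3−Shot 1: −181a + 106b = 59.
Solving gives a = −0.37568, b = −0.08489.
Gradient magnitude |∇z| = √(a² + b²) = √(0.14114 + 0.00721) = 0.38515.
True dip = arctan(0.38515) = 21.06°, dipping toward ENE (azimuth ≈ 077°).

21.06°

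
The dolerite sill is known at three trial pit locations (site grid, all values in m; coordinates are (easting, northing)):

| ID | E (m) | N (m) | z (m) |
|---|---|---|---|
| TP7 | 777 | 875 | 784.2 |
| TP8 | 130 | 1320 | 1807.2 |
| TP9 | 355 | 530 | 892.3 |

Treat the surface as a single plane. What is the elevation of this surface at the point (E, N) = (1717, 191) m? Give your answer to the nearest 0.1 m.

Let the plane be z = a·E + b·N + c.
TP8−TP7: −647a + 445b = 1023;  TP9−TP7: −422a − 345b = 108.1.
Solving gives a = −0.975753, b = 0.880197.
Then c = 784.2 − a·777 − b·875 = 772.19.
At (1717, 191): z = −1675.4 + 168.1 + 772.19 = -735.1 m.

-735.1 m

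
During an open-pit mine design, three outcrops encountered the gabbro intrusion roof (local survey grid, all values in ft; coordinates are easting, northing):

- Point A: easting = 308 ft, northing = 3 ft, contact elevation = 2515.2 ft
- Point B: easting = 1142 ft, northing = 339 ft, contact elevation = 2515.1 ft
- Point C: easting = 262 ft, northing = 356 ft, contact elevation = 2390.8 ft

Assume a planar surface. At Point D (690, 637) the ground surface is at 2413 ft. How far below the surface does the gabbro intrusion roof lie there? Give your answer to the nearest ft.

Let the plane be z = a·easting + b·northing + c.
Point B−Point A: 834a + 336b = −0.1;  Point C−Point A: −46a + 353b = −124.4.
Solving gives a = 0.13478, b = −0.33484.
Then c = 2515.2 − a·308 − b·3 = 2474.69.
At (690, 637): z_contact = 93.0 − 213.3 + 2474.69 = 2354.4 ft.
Depth below ground = 2413 − 2354.4 = 59 ft.

59 ft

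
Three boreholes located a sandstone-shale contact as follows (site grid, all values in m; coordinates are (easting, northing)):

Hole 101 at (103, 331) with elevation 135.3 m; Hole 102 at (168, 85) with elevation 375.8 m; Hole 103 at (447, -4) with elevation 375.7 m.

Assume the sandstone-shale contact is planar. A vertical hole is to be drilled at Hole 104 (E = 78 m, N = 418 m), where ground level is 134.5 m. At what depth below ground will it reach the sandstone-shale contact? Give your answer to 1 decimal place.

Let the plane be z = a·E + b·N + c.
Hole 102−Hole 101: 65a − 246b = 240.5;  Hole 103−Hole 101: 344a − 335b = 240.4.
Solving gives a = −0.34096, b = −1.06773.
Then c = 135.3 − a·103 − b·331 = 523.84.
At (78, 418): z_contact = −26.60 − 446.31 + 523.84 = 50.93 m.
Depth below ground = 134.5 − 50.93 = 83.6 m.

83.6 m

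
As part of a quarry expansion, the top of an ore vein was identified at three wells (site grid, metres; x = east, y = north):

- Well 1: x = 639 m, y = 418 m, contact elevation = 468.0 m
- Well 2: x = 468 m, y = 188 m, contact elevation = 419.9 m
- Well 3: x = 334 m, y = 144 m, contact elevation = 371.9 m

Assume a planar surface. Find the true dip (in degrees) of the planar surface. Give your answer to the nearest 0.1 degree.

21.3°

Two edge vectors: Well 1→Well 2 = (-171, -230, -48.1), Well 1→Well 3 = (-305, -274, -96.1).
Normal n = (Well 1→Well 2) × (Well 1→Well 3) = (8923.6, -1762.6, -23296).
So ∂z/∂x = −n_x/n_z = 0.38305 and ∂z/∂y = −n_y/n_z = −0.07566.
Gradient magnitude |∇z| = √(a² + b²) = √(0.14673 + 0.00572) = 0.39045.
True dip = arctan(0.39045) = 21.3°, dipping toward W (azimuth ≈ 281°).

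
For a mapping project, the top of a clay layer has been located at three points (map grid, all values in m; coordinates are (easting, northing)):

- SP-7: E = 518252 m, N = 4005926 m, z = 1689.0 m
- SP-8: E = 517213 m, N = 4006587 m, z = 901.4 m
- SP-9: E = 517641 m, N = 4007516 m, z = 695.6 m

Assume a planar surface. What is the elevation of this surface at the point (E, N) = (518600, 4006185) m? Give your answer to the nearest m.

Two edge vectors: SP-7→SP-8 = (-1039, 661, -787.6), SP-7→SP-9 = (-611, 1590, -993.4).
Normal n = (SP-7→SP-8) × (SP-7→SP-9) = (595646.6, -550919, -1248139).
So ∂z/∂E = −n_x/n_z = 0.47722778 and ∂z/∂N = −n_y/n_z = −0.44139234.
Intercept c from SP-7: 1689 − 247324.25 + 1768185.07 = 1522549.82.
At (518600, 4006185): z = 247490.3 − 1768299.4 + 1522549.82 = 1740.8 m.

1741 m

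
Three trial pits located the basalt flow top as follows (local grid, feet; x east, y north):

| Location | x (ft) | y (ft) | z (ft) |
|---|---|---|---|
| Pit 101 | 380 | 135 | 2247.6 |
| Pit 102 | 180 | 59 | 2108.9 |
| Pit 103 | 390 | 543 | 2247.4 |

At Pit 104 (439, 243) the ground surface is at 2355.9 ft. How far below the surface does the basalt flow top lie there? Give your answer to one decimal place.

68.9 ft

Let the plane be z = a·x + b·y + c.
Pit 102−Pit 101: −200a − 76b = −138.7;  Pit 103−Pit 101: 10a + 408b = −0.2.
Solving gives a = 0.70021, b = −0.01765.
Then c = 2247.6 − a·380 − b·135 = 1983.90.
At (439, 243): z_contact = 307.39 − 4.29 + 1983.90 = 2287.01 ft.
Depth below ground = 2355.9 − 2287.01 = 68.9 ft.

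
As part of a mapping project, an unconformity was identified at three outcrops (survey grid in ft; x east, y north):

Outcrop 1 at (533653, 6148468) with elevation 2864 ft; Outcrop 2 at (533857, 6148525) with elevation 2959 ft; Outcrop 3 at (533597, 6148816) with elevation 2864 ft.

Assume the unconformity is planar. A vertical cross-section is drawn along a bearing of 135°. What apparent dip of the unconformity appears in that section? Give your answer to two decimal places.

14.81°

Let the plane be z = a·x + b·y + c.
Outcrop 2−Outcrop 1: 204a + 57b = 95;  Outcrop 3−Outcrop 1: −56a + 348b = 0.
Solving gives a = 0.44565, b = 0.07171.
Unit vector along 135° is (sin 135°, cos 135°) = (0.7071, -0.7071).
Slope in that direction = a·(0.7071) + b·(-0.7071) = 0.26441.
Apparent dip = arctan|0.26441| = 14.81° (true dip is 24.3°, so apparent ≤ true as expected).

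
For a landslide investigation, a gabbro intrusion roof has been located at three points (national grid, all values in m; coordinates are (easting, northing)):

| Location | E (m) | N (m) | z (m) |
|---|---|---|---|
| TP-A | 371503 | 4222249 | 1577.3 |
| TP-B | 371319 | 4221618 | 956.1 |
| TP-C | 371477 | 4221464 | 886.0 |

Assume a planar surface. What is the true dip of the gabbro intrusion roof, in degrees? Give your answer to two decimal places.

Two edge vectors: TP-A→TP-B = (-184, -631, -621.2), TP-A→TP-C = (-26, -785, -691.3).
Normal n = (TP-A→TP-B) × (TP-A→TP-C) = (-51431.7, -111048, 128034).
So ∂z/∂E = −n_x/n_z = 0.40170 and ∂z/∂N = −n_y/n_z = 0.86733.
Gradient magnitude |∇z| = √(a² + b²) = √(0.16137 + 0.75226) = 0.95584.
True dip = arctan(0.95584) = 43.71°, dipping toward SSW (azimuth ≈ 205°).

43.71°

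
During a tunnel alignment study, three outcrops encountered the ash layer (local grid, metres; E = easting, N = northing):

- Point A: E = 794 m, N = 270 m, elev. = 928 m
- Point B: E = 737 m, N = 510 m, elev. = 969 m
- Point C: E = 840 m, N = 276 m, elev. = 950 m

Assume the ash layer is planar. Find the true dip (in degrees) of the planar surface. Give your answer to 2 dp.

Let the plane be z = a·E + b·N + c.
Point B−Point A: −57a + 240b = 41;  Point C−Point A: 46a + 6b = 22.
Solving gives a = 0.44228, b = 0.27587.
Gradient magnitude |∇z| = √(a² + b²) = √(0.19561 + 0.07611) = 0.52126.
True dip = arctan(0.52126) = 27.53°, dipping toward WSW (azimuth ≈ 238°).

27.53°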